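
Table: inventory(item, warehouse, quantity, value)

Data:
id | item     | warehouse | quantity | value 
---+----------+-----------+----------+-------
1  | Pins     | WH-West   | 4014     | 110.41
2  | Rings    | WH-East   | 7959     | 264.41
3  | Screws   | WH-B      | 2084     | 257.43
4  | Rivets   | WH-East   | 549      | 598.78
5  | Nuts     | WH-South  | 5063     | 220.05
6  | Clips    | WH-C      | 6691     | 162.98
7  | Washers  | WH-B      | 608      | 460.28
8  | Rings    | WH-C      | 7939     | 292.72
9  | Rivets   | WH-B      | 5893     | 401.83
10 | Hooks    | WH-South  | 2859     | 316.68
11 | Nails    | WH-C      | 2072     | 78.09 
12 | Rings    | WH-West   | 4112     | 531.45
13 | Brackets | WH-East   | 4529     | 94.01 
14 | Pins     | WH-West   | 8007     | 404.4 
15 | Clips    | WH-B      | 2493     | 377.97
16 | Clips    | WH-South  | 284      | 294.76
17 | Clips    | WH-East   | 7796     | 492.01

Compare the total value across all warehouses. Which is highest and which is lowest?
SELECT warehouse, SUM(value)
FROM inventory
GROUP BY warehouse
ORDER BY SUM(value)

All groups:
  WH-C: 533.79
  WH-South: 831.49
  WH-West: 1046.26
  WH-East: 1449.21
  WH-B: 1497.51

Highest: WH-B (1497.51)
Lowest: WH-C (533.79)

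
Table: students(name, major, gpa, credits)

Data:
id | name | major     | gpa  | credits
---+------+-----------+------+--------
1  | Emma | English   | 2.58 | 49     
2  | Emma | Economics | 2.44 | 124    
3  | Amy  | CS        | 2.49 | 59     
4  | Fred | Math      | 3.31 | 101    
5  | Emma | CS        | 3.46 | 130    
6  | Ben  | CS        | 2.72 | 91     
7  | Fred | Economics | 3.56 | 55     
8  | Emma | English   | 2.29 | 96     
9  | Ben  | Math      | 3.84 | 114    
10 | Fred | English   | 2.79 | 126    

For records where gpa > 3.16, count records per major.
SELECT major, COUNT(*)
FROM students
WHERE gpa > 3.16
GROUP BY major

Note: WHERE filters rows before grouping.

Result:
  CS: 1
  Economics: 1
  Math: 2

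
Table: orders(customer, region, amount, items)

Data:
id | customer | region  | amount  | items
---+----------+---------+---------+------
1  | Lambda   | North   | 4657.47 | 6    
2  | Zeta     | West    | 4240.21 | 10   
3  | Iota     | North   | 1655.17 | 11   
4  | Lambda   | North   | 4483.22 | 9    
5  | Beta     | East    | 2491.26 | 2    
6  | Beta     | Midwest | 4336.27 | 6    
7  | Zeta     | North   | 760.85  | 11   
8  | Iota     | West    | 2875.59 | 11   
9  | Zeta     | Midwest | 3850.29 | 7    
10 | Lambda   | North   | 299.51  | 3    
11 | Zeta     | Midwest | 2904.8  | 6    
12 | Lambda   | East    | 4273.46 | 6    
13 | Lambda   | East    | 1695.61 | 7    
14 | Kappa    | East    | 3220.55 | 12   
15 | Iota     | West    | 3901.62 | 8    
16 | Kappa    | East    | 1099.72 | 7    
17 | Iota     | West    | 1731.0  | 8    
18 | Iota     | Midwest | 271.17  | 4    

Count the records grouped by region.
SELECT region, COUNT(*) as count
FROM orders
GROUP BY region

Result:
  East: 5
  Midwest: 4
  North: 5
  West: 4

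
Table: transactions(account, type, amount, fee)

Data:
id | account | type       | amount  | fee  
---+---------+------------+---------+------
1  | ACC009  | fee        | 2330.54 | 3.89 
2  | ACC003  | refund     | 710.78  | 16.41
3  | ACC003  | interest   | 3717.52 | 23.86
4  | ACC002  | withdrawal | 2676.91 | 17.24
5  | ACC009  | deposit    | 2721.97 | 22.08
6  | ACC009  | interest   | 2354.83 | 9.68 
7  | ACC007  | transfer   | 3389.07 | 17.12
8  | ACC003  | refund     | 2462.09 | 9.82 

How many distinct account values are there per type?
SELECT type, COUNT(DISTINCT account)
FROM transactions
GROUP BY type

Result:
  deposit: 1 distinct
  fee: 1 distinct
  interest: 2 distinct
  refund: 1 distinct
  transfer: 1 distinct
  withdrawal: 1 distinct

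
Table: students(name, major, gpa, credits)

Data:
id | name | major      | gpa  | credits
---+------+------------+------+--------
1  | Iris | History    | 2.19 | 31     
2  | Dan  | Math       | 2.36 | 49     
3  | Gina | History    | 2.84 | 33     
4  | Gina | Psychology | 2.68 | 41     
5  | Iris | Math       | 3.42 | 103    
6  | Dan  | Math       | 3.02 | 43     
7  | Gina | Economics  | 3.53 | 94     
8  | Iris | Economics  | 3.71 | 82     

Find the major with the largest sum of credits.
SELECT major, SUM(credits) as val
FROM students
GROUP BY major
ORDER BY val DESC
LIMIT 1

Result: Math with sum(credits) = 195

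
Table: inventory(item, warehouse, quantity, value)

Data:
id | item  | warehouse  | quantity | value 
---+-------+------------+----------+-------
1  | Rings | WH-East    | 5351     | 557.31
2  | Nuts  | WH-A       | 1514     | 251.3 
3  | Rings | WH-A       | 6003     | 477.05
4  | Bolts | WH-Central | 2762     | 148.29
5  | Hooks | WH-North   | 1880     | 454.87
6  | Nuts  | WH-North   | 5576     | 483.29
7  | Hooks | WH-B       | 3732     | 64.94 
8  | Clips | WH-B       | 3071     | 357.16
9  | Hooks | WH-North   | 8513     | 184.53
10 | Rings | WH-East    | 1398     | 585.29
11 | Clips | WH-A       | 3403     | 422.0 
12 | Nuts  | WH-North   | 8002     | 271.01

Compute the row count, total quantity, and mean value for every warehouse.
SELECT warehouse,
       COUNT(*) as cnt,
       SUM(quantity) as total_quantity,
       AVG(value) as avg_value
FROM inventory
GROUP BY warehouse

Result:
  WH-A: 3 records, 10920 total quantity, 383.45 avg value
  WH-B: 2 records, 6803 total quantity, 211.05 avg value
  WH-Central: 1 records, 2762 total quantity, 148.29 avg value
  WH-East: 2 records, 6749 total quantity, 571.30 avg value
  WH-North: 4 records, 23971 total quantity, 348.43 avg value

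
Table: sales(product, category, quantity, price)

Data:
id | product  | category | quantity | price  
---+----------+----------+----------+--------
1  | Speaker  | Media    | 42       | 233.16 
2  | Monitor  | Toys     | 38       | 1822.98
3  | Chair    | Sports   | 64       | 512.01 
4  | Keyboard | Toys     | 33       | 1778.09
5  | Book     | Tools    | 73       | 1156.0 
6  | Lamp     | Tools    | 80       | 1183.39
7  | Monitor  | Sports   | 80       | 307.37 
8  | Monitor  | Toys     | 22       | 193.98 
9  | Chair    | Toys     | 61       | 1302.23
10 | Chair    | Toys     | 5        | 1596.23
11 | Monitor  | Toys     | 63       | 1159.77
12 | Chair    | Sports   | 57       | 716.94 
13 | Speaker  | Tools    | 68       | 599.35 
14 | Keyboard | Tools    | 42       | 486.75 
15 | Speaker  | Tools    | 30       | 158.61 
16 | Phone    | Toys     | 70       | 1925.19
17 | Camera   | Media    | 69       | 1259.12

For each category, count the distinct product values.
SELECT category, COUNT(DISTINCT product)
FROM sales
GROUP BY category

Result:
  Media: 2 distinct
  Sports: 2 distinct
  Tools: 4 distinct
  Toys: 4 distinct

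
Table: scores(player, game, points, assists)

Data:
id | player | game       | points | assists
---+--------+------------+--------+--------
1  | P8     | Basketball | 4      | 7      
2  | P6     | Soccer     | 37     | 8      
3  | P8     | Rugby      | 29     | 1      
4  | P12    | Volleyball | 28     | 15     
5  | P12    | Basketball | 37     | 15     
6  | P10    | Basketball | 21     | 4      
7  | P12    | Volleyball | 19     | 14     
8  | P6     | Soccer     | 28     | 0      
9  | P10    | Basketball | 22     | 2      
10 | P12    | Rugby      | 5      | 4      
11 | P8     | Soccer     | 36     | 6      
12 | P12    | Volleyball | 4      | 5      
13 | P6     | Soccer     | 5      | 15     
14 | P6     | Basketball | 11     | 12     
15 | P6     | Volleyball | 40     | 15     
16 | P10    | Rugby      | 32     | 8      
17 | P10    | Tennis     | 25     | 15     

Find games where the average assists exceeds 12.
SELECT game, AVG(assists)
FROM scores
GROUP BY game
HAVING AVG(assists) > 12

Result:
  Tennis: avg=15.00
  Volleyball: avg=12.25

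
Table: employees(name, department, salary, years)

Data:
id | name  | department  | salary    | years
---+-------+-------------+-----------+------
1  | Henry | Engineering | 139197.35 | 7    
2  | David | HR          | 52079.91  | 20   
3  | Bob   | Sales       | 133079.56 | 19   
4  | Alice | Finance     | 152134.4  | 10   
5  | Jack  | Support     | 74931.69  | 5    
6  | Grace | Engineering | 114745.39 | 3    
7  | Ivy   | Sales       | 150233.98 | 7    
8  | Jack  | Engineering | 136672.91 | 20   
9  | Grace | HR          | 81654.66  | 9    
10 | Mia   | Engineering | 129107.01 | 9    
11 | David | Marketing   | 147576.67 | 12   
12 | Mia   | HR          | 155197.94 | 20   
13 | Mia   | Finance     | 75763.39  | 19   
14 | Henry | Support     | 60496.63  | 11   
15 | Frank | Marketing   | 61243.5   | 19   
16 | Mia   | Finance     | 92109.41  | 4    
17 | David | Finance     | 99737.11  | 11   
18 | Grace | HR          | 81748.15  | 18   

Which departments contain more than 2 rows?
SELECT department, COUNT(*) as cnt
FROM employees
GROUP BY department
HAVING COUNT(*) > 2

Result:
  Engineering: 4
  Finance: 4
  HR: 4

Note: HAVING filters groups after aggregation, WHERE filters rows before.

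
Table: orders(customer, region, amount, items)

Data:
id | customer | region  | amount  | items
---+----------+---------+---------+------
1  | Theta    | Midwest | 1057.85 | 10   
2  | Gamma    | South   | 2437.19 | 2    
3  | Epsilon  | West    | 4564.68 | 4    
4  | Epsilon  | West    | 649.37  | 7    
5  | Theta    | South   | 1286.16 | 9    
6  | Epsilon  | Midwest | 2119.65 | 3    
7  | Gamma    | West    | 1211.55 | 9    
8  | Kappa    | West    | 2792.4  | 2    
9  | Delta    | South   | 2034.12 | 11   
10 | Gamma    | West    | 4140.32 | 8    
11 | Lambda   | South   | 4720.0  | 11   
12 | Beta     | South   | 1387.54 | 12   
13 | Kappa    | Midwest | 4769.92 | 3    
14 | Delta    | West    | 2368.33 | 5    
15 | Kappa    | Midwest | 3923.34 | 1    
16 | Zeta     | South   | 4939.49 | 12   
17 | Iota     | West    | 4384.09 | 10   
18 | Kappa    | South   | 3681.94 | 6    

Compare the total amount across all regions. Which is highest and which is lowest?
SELECT region, SUM(amount)
FROM orders
GROUP BY region
ORDER BY SUM(amount)

All groups:
  Midwest: 11870.76
  West: 20110.74
  South: 20486.44

Highest: South (20486.44)
Lowest: Midwest (11870.76)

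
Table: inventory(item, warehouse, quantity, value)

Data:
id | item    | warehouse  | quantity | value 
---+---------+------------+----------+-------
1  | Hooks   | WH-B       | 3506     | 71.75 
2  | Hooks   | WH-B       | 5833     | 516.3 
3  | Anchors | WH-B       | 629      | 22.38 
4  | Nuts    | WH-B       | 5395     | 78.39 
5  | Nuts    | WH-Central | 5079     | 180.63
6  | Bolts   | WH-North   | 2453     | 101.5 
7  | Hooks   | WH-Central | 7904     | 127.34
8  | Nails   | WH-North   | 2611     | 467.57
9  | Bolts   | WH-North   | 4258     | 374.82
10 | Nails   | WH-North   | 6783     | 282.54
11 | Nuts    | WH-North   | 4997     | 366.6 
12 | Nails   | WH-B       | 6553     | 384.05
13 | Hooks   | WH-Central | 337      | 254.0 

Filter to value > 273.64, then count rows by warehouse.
SELECT warehouse, COUNT(*)
FROM inventory
WHERE value > 273.64
GROUP BY warehouse

Note: WHERE filters rows before grouping.

Result:
  WH-B: 2
  WH-North: 4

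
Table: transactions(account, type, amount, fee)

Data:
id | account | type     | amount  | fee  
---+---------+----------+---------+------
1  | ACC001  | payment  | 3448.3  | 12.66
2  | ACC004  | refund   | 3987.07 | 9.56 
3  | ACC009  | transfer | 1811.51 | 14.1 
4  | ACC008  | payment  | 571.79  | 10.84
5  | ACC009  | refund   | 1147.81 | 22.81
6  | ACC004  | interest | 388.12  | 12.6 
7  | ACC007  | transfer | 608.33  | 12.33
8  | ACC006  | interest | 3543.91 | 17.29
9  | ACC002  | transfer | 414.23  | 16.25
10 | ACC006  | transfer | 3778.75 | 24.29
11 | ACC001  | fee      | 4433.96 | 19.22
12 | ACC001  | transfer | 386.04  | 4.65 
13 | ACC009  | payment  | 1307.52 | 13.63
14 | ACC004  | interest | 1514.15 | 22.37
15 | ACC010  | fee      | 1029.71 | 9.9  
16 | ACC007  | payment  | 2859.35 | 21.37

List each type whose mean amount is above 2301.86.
SELECT type, AVG(amount)
FROM transactions
GROUP BY type
HAVING AVG(amount) > 2301.86

Result:
  fee: avg=2731.84
  refund: avg=2567.44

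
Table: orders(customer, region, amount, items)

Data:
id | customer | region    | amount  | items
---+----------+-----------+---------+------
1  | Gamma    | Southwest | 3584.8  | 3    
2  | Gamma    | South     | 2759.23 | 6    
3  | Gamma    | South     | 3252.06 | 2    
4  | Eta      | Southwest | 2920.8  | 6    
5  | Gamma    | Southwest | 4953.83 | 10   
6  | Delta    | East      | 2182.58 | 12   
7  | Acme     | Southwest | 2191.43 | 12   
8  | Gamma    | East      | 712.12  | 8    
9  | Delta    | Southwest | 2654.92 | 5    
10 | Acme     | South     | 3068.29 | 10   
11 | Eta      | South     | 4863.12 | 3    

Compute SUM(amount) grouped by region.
SELECT region, SUM(amount) as result
FROM orders
GROUP BY region

Result:
  East: 2894.70
  South: 13942.70
  Southwest: 16305.78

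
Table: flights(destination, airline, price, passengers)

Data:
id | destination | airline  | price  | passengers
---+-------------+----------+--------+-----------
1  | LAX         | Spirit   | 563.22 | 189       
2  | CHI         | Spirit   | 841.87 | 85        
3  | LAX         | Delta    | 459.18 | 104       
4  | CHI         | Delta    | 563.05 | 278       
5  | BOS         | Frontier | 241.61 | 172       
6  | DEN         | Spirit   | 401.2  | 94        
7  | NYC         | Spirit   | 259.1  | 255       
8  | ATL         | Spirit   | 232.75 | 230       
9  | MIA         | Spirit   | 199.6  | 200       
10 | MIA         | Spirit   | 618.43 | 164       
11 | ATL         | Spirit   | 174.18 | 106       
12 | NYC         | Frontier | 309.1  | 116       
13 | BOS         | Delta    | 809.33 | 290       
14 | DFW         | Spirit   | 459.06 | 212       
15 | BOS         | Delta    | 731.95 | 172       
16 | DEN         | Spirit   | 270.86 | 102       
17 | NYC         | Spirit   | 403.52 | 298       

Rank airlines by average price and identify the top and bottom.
SELECT airline, AVG(price)
FROM flights
GROUP BY airline
ORDER BY AVG(price)

All groups:
  Frontier: 275.36
  Spirit: 402.16
  Delta: 640.88

Highest: Delta (640.88)
Lowest: Frontier (275.36)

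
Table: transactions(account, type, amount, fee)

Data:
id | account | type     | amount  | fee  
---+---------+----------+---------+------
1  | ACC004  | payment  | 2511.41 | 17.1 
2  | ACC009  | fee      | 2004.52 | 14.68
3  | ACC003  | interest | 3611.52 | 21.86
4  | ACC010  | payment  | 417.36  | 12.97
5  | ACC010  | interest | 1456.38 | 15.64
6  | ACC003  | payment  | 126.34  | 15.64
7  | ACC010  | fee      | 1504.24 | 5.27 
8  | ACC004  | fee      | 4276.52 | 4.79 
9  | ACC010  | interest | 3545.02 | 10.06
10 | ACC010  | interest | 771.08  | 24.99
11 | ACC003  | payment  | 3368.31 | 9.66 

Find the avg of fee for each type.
SELECT type, AVG(fee) as result
FROM transactions
GROUP BY type

Result:
  fee: 8.25
  interest: 18.14
  payment: 13.84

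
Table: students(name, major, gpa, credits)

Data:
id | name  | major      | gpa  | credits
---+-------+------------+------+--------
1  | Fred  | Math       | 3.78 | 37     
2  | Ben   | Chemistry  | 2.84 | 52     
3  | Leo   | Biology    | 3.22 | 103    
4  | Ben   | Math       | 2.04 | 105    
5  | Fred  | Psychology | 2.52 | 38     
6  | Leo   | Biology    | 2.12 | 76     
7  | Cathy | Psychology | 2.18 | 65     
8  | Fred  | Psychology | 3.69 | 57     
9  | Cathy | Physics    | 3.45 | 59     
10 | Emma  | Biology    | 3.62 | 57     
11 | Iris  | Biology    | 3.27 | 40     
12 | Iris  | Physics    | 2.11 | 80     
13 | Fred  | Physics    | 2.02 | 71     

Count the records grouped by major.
SELECT major, COUNT(*) as count
FROM students
GROUP BY major

Result:
  Biology: 4
  Chemistry: 1
  Math: 2
  Physics: 3
  Psychology: 3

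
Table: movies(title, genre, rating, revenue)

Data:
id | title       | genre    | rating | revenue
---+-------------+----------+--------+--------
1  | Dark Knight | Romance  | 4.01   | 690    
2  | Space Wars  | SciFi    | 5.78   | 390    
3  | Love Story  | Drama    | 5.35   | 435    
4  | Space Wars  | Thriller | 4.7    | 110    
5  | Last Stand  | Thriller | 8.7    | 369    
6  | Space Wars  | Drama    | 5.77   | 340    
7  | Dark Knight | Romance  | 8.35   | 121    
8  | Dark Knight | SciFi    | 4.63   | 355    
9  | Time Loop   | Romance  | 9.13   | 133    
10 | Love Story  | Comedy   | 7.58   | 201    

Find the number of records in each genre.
SELECT genre, COUNT(*) as count
FROM movies
GROUP BY genre

Result:
  Comedy: 1
  Drama: 2
  Romance: 3
  SciFi: 2
  Thriller: 2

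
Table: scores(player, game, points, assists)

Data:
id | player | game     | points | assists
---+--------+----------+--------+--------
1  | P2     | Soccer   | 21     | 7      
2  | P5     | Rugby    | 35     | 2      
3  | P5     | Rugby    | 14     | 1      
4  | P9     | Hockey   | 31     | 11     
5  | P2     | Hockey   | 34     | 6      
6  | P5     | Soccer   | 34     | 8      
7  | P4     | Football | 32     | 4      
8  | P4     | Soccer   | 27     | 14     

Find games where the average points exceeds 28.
SELECT game, AVG(points)
FROM scores
GROUP BY game
HAVING AVG(points) > 28

Result:
  Football: avg=32.00
  Hockey: avg=32.50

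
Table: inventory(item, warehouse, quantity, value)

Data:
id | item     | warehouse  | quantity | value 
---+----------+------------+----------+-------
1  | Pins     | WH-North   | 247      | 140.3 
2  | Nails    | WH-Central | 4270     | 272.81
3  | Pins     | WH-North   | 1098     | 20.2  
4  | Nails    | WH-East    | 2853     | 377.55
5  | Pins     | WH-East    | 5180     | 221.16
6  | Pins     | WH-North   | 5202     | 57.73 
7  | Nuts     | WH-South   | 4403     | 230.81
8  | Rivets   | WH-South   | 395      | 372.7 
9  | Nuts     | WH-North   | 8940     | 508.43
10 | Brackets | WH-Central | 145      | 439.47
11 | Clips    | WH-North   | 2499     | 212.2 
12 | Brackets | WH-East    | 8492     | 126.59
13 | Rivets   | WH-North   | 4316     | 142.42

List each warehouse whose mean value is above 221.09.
SELECT warehouse, AVG(value)
FROM inventory
GROUP BY warehouse
HAVING AVG(value) > 221.09

Result:
  WH-Central: avg=356.14
  WH-East: avg=241.77
  WH-South: avg=301.76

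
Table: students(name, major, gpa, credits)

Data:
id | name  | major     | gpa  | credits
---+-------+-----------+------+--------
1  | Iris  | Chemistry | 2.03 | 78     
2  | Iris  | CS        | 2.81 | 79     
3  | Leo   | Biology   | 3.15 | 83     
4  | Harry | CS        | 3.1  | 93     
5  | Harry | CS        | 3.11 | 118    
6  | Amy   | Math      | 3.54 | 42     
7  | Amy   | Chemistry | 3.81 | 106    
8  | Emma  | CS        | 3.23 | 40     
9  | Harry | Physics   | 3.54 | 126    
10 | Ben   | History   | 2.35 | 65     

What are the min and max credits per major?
SELECT major, MIN(credits), MAX(credits)
FROM students
GROUP BY major

Result:
  Biology: min=83, max=83
  CS: min=40, max=118
  Chemistry: min=78, max=106
  History: min=65, max=65
  Math: min=42, max=42
  Physics: min=126, max=126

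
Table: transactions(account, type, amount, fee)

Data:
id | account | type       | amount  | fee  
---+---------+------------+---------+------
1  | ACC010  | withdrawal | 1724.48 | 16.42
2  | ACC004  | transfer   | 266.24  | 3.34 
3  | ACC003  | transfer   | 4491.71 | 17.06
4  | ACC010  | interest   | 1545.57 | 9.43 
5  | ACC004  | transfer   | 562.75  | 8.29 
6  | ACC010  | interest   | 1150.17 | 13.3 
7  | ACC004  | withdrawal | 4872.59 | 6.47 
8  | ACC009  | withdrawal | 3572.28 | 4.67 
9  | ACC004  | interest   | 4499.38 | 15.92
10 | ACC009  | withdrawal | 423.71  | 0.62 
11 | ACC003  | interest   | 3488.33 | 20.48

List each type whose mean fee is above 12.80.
SELECT type, AVG(fee)
FROM transactions
GROUP BY type
HAVING AVG(fee) > 12.80

Result:
  interest: avg=14.78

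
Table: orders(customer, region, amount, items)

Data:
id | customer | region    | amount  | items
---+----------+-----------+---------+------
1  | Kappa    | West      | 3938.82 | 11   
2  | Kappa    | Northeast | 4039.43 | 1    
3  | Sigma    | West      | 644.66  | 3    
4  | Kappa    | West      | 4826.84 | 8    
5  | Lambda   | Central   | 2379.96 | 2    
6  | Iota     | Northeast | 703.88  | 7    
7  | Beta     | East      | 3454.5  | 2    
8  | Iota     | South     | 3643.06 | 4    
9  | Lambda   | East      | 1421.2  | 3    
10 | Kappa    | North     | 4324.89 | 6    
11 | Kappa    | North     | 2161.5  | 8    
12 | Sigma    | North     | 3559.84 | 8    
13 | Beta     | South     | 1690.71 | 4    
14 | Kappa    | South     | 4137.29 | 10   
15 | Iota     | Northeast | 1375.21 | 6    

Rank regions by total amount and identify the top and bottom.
SELECT region, SUM(amount)
FROM orders
GROUP BY region
ORDER BY SUM(amount)

All groups:
  Central: 2379.96
  East: 4875.70
  Northeast: 6118.52
  West: 9410.32
  South: 9471.06
  North: 10046.23

Highest: North (10046.23)
Lowest: Central (2379.96)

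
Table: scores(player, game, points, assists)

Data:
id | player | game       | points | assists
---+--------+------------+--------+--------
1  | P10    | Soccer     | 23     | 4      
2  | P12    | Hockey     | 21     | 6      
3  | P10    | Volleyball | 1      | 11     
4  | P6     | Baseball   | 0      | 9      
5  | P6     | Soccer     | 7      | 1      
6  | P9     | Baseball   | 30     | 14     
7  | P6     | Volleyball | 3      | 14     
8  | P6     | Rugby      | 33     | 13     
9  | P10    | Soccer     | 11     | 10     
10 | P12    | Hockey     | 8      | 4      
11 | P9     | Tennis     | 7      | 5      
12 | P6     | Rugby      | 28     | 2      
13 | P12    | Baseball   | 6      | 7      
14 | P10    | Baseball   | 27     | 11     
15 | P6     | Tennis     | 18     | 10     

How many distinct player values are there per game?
SELECT game, COUNT(DISTINCT player)
FROM scores
GROUP BY game

Result:
  Baseball: 4 distinct
  Hockey: 1 distinct
  Rugby: 1 distinct
  Soccer: 2 distinct
  Tennis: 2 distinct
  Volleyball: 2 distinct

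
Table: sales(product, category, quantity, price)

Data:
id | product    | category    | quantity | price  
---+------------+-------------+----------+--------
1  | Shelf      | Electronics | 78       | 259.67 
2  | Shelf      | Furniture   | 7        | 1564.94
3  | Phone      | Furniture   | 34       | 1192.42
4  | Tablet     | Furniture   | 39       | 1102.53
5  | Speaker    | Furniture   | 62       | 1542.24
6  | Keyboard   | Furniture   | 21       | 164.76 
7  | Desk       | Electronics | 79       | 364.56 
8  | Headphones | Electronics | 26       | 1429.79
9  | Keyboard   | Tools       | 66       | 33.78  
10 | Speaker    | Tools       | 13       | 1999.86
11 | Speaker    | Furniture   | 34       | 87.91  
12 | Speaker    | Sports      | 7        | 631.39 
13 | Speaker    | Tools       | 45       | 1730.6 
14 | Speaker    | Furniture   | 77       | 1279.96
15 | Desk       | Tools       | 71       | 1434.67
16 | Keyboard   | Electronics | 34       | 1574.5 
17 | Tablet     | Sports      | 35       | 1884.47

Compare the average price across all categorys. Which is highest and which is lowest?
SELECT category, AVG(price)
FROM sales
GROUP BY category
ORDER BY AVG(price)

All groups:
  Electronics: 907.13
  Furniture: 990.68
  Sports: 1257.93
  Tools: 1299.73

Highest: Tools (1299.73)
Lowest: Electronics (907.13)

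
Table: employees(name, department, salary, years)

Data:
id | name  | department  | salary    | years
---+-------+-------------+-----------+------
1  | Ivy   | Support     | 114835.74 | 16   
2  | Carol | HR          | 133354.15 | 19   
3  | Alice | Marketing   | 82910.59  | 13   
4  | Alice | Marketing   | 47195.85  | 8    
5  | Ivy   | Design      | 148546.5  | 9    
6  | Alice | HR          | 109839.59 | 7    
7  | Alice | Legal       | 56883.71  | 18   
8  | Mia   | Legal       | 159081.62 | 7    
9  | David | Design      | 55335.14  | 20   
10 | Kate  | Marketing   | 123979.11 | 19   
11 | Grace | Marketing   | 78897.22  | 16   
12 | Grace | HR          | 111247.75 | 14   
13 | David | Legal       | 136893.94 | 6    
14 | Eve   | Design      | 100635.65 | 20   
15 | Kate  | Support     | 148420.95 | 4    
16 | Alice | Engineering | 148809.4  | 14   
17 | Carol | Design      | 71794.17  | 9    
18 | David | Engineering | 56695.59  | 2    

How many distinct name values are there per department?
SELECT department, COUNT(DISTINCT name)
FROM employees
GROUP BY department

Result:
  Design: 4 distinct
  Engineering: 2 distinct
  HR: 3 distinct
  Legal: 3 distinct
  Marketing: 3 distinct
  Support: 2 distinct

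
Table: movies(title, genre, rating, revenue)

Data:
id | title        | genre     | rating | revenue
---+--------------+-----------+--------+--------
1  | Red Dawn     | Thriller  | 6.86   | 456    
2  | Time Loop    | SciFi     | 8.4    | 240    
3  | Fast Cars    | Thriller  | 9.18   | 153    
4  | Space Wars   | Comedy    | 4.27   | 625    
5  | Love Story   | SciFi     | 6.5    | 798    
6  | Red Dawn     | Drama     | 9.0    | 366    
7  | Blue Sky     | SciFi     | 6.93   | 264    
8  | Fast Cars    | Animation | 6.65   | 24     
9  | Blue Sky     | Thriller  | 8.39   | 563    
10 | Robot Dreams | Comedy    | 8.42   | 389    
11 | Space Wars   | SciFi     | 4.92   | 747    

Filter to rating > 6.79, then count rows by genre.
SELECT genre, COUNT(*)
FROM movies
WHERE rating > 6.79
GROUP BY genre

Note: WHERE filters rows before grouping.

Result:
  Comedy: 1
  Drama: 1
  SciFi: 2
  Thriller: 3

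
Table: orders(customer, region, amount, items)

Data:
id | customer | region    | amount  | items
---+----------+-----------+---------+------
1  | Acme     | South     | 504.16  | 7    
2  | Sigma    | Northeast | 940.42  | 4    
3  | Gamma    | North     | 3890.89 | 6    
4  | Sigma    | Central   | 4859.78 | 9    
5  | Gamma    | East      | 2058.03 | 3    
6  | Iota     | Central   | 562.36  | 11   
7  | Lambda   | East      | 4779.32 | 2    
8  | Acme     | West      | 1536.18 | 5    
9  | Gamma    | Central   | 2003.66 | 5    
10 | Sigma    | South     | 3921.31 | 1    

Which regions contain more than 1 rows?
SELECT region, COUNT(*) as cnt
FROM orders
GROUP BY region
HAVING COUNT(*) > 1

Result:
  Central: 3
  East: 2
  South: 2

Note: HAVING filters groups after aggregation, WHERE filters rows before.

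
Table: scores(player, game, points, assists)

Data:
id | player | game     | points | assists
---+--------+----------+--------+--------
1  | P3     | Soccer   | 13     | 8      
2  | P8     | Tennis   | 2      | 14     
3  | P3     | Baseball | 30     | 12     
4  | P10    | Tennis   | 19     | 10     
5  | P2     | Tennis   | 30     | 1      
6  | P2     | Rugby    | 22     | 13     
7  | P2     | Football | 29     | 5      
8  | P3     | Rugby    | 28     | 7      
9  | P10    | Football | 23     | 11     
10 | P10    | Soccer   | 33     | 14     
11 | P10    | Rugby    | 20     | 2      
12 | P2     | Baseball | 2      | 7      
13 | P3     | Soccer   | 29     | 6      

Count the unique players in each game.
SELECT game, COUNT(DISTINCT player)
FROM scores
GROUP BY game

Result:
  Baseball: 2 distinct
  Football: 2 distinct
  Rugby: 3 distinct
  Soccer: 2 distinct
  Tennis: 3 distinct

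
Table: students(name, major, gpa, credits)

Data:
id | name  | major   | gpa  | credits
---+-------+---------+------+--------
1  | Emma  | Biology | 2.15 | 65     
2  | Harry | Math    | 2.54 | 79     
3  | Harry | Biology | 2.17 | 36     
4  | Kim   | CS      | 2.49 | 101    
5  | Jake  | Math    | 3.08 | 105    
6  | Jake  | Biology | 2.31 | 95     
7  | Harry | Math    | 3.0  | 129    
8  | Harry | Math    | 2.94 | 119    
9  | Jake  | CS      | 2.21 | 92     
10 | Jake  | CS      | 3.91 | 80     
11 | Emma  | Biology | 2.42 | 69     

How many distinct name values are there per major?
SELECT major, COUNT(DISTINCT name)
FROM students
GROUP BY major

Result:
  Biology: 3 distinct
  CS: 2 distinct
  Math: 2 distinct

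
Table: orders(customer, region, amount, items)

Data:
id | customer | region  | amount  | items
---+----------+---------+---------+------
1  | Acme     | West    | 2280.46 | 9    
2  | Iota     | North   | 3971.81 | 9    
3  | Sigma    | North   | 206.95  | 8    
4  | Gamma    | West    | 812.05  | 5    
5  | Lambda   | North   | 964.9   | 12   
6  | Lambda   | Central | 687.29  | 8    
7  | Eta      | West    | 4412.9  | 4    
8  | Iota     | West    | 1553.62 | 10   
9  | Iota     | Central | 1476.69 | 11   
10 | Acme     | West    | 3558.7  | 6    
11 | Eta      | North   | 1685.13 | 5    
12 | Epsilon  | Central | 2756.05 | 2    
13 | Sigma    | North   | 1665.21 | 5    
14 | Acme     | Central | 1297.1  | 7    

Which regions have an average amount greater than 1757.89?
SELECT region, AVG(amount)
FROM orders
GROUP BY region
HAVING AVG(amount) > 1757.89

Result:
  West: avg=2523.55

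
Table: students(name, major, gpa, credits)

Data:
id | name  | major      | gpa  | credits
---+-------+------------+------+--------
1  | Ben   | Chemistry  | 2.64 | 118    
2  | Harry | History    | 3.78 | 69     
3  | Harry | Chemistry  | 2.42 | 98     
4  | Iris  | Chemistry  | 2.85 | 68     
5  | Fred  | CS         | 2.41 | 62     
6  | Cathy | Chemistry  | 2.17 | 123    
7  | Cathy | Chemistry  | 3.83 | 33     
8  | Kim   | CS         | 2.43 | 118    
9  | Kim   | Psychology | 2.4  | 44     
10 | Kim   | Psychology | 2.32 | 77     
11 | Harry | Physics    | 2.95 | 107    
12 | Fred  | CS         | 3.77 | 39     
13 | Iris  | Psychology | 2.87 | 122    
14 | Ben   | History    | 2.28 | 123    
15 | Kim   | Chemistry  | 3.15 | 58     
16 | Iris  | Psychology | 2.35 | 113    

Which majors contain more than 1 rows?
SELECT major, COUNT(*) as cnt
FROM students
GROUP BY major
HAVING COUNT(*) > 1

Result:
  CS: 3
  Chemistry: 6
  History: 2
  Psychology: 4

Note: HAVING filters groups after aggregation, WHERE filters rows before.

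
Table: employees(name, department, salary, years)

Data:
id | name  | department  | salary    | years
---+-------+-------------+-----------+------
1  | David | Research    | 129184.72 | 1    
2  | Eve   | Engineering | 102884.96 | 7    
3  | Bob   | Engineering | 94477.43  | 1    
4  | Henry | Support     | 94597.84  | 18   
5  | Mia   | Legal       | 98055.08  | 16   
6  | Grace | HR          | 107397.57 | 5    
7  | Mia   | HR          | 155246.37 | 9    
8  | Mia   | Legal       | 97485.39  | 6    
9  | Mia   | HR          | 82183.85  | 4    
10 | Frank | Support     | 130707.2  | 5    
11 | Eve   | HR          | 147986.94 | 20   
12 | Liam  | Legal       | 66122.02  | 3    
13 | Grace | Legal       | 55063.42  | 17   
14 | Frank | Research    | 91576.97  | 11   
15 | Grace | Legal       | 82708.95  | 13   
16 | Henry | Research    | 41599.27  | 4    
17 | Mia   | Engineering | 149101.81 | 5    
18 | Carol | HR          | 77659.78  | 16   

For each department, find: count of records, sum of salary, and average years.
SELECT department,
       COUNT(*) as cnt,
       SUM(salary) as total_salary,
       AVG(years) as avg_years
FROM employees
GROUP BY department

Result:
  Engineering: 3 records, 346464.20 total salary, 4.33 avg years
  HR: 5 records, 570474.51 total salary, 10.80 avg years
  Legal: 5 records, 399434.86 total salary, 11.00 avg years
  Research: 3 records, 262360.96 total salary, 5.33 avg years
  Support: 2 records, 225305.04 total salary, 11.50 avg years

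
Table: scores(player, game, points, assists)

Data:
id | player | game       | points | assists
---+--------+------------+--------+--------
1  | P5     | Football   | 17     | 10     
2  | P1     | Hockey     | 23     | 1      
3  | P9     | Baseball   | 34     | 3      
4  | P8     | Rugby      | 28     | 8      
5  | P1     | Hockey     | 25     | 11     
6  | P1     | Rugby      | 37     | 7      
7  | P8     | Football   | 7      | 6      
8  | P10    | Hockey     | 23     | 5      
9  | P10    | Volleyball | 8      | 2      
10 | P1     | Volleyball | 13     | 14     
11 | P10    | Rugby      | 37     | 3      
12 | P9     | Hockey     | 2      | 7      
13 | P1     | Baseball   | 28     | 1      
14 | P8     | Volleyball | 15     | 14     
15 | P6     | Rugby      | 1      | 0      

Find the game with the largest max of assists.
SELECT game, MAX(assists) as val
FROM scores
GROUP BY game
ORDER BY val DESC
LIMIT 1

Result: Volleyball with max(assists) = 14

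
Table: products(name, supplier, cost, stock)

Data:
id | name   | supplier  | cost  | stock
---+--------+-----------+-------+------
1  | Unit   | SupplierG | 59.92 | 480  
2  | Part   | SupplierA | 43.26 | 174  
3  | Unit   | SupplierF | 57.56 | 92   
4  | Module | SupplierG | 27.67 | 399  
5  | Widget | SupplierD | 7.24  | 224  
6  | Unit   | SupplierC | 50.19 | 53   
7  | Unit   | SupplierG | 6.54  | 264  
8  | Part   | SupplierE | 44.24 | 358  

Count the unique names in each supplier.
SELECT supplier, COUNT(DISTINCT name)
FROM products
GROUP BY supplier

Result:
  SupplierA: 1 distinct
  SupplierC: 1 distinct
  SupplierD: 1 distinct
  SupplierE: 1 distinct
  SupplierF: 1 distinct
  SupplierG: 2 distinct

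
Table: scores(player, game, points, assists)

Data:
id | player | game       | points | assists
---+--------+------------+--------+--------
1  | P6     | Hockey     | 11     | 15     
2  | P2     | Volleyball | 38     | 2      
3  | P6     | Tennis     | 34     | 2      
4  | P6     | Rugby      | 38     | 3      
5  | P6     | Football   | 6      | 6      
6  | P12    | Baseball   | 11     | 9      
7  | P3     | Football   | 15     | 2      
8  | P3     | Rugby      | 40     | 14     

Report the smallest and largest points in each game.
SELECT game, MIN(points), MAX(points)
FROM scores
GROUP BY game

Result:
  Baseball: min=11, max=11
  Football: min=6, max=15
  Hockey: min=11, max=11
  Rugby: min=38, max=40
  Tennis: min=34, max=34
  Volleyball: min=38, max=38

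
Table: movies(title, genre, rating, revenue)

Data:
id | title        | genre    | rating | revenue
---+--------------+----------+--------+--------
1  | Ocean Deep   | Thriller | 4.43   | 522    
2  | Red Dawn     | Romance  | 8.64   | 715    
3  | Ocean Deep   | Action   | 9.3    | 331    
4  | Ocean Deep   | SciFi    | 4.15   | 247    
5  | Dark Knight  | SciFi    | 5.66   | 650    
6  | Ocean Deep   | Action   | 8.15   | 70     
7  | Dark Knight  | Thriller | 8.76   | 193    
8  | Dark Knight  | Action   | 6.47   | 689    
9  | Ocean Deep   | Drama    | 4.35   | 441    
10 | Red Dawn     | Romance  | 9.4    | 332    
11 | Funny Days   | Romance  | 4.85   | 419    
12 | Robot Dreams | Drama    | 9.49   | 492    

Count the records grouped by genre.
SELECT genre, COUNT(*) as count
FROM movies
GROUP BY genre

Result:
  Action: 3
  Drama: 2
  Romance: 3
  SciFi: 2
  Thriller: 2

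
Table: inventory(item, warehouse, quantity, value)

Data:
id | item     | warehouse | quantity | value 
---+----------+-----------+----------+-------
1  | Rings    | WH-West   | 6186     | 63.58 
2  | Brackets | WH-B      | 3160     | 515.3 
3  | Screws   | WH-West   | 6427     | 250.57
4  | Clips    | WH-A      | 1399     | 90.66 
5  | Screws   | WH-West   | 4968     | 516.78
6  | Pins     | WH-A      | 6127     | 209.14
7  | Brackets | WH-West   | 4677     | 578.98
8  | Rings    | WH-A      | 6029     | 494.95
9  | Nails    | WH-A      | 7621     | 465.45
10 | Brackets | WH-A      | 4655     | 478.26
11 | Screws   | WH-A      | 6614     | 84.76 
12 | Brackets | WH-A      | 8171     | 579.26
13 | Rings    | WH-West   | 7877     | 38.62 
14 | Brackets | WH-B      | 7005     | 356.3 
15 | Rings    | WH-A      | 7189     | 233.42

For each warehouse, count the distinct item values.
SELECT warehouse, COUNT(DISTINCT item)
FROM inventory
GROUP BY warehouse

Result:
  WH-A: 6 distinct
  WH-B: 1 distinct
  WH-West: 3 distinct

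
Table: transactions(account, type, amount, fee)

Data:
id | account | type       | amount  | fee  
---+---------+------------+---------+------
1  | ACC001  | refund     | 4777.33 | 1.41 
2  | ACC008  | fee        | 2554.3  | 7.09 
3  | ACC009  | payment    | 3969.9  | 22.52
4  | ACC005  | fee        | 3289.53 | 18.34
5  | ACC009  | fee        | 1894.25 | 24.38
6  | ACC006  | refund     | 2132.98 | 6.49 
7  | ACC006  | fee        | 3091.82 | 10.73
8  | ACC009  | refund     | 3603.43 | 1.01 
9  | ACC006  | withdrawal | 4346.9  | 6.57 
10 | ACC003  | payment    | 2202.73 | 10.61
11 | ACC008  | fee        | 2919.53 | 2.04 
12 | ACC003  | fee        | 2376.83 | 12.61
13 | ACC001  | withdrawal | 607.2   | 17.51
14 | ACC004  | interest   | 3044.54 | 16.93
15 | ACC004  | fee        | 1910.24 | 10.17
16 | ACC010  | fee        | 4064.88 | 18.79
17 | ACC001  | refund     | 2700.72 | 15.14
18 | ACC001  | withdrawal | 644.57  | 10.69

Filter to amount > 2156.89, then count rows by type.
SELECT type, COUNT(*)
FROM transactions
WHERE amount > 2156.89
GROUP BY type

Note: WHERE filters rows before grouping.

Result:
  fee: 6
  interest: 1
  payment: 2
  refund: 3
  withdrawal: 1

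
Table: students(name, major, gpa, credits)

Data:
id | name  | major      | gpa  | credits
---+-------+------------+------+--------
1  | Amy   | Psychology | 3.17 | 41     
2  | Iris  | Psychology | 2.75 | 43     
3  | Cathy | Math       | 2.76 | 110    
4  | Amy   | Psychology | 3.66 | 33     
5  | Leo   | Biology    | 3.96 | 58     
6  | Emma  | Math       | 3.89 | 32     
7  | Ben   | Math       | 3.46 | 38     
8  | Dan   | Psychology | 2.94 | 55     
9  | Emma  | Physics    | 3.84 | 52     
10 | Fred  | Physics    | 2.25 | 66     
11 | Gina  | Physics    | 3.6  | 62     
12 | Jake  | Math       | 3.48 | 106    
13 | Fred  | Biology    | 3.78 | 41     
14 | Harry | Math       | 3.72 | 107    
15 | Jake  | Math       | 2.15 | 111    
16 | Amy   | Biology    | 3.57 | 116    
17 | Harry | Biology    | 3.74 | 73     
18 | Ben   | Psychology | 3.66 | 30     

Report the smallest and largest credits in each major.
SELECT major, MIN(credits), MAX(credits)
FROM students
GROUP BY major

Result:
  Biology: min=41, max=116
  Math: min=32, max=111
  Physics: min=52, max=66
  Psychology: min=30, max=55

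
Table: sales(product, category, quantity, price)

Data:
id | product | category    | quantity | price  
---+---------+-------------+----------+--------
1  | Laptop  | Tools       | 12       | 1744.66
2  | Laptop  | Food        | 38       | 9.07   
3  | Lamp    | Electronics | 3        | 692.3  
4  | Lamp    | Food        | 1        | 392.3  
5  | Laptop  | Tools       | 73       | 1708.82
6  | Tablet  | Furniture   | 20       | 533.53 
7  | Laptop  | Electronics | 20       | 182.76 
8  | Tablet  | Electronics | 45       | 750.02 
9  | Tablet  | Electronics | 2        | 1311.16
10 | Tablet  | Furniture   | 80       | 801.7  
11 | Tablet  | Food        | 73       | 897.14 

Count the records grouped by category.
SELECT category, COUNT(*) as count
FROM sales
GROUP BY category

Result:
  Electronics: 4
  Food: 3
  Furniture: 2
  Tools: 2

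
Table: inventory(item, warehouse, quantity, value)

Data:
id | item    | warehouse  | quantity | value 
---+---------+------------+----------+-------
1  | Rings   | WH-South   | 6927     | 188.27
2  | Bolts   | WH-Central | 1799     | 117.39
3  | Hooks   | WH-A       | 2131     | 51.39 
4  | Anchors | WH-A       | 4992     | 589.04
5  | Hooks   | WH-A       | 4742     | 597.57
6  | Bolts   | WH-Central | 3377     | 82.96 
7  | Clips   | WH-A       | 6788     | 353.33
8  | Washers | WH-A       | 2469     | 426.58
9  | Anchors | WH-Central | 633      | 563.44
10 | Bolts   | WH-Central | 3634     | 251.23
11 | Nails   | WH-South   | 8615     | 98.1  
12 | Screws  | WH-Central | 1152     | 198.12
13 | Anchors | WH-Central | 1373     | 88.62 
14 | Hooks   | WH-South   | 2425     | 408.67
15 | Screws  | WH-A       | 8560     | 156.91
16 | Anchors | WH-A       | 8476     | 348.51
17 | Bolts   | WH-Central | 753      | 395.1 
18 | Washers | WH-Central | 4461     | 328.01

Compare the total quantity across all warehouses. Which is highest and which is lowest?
SELECT warehouse, SUM(quantity)
FROM inventory
GROUP BY warehouse
ORDER BY SUM(quantity)

All groups:
  WH-Central: 17182
  WH-South: 17967
  WH-A: 38158

Highest: WH-A (38158)
Lowest: WH-Central (17182)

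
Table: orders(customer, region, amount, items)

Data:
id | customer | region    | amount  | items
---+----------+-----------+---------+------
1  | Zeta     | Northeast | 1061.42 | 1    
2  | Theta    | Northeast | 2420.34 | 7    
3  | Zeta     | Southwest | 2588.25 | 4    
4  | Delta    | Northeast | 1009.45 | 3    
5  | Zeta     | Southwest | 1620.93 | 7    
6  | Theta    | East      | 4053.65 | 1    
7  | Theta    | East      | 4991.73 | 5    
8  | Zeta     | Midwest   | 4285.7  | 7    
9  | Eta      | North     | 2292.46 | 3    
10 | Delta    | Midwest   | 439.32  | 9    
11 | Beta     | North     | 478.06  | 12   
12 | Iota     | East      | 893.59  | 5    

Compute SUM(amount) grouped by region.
SELECT region, SUM(amount) as result
FROM orders
GROUP BY region

Result:
  East: 9938.97
  Midwest: 4725.02
  North: 2770.52
  Northeast: 4491.21
  Southwest: 4209.18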